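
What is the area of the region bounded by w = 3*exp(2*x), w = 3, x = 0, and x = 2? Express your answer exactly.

-15/2 + 3*exp(4)/2

On [0, 2], (3*exp(2*x)) - (3) = 3*exp(2*x) - 3 is ≥ 0 throughout, so the area is a single integral of |3*exp(2*x) - 3|.
∫[0,2] (3*exp(2*x) - 3) dx = -15/2 + 3*exp(4)/2.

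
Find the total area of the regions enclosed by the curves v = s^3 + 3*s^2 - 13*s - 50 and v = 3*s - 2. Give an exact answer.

517/2

Set the curves equal: s^3 + 3*s^2 - 13*s - 50 = 3*s - 2, so s^3 + 3*s^2 - 16*s - 48 = 0, which factors as (s - 4)*(s + 3)*(s + 4) = 0. The curves meet at s = -4, -3, 4.
On [-4, -3], v = s^3 + 3*s^2 - 13*s - 50 is on top; that piece has area ∫[-4,-3] (s^3 + 3*s^2 - 16*s - 48) ds = 5/4.
On [-3, 4], v = 3*s - 2 is on top; that piece has area ∫[-3,4] (-(s^3 + 3*s^2 - 16*s - 48)) ds = 1029/4.
Total enclosed area = 5/4 + 1029/4 = 517/2.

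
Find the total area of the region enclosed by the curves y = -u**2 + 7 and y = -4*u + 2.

Set the curves equal: -u**2 + 7 = -4*u + 2, so -u**2 + 4*u + 5 = 0, which factors as -(u - 5)*(u + 1) = 0. The curves meet at u = -1, 5.
On [-1, 5], y = -u**2 + 7 is on top; that piece has area ∫[-1,5] (-u**2 + 4*u + 5) du = 36.

36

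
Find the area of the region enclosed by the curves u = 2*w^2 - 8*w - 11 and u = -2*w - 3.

Both boundary curves give u as a function of w, so integrate with respect to w. Setting them equal: 2*w^2 - 6*w - 8 = 0, i.e. 2*(w - 4)*(w + 1) = 0, so they meet at w = -1, 4.
For w in [-1, 4], u = 2*w^2 - 8*w - 11 is on the left; area = ∫[-1,4] (-(2*w^2 - 6*w - 8)) dw = 125/3.

125/3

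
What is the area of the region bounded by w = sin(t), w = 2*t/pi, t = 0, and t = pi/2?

1 - pi/4

On [0, pi/2], (sin(t)) - (2*t/pi) = -2*t/pi + sin(t) is ≥ 0 throughout, so the area is a single integral of |-2*t/pi + sin(t)|.
∫[0,pi/2] (-2*t/pi + sin(t)) dt = 1 - pi/4.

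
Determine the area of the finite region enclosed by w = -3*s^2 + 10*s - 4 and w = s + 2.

Set the curves equal: -3*s^2 + 10*s - 4 = s + 2, so -3*s^2 + 9*s - 6 = 0, which factors as -3*(s - 2)*(s - 1) = 0. The curves meet at s = 1, 2.
On [1, 2], w = -3*s^2 + 10*s - 4 is on top; that piece has area ∫[1,2] (-3*s^2 + 9*s - 6) ds = 1/2.

1/2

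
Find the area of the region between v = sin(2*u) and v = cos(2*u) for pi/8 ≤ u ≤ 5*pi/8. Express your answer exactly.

On [pi/8, 5*pi/8], (sin(2*u)) - (cos(2*u)) = sin(2*u) - cos(2*u) is ≥ 0 throughout, so the area is a single integral of |sin(2*u) - cos(2*u)|.
∫[pi/8,5*pi/8] (sin(2*u) - cos(2*u)) du = sqrt(2).

sqrt(2)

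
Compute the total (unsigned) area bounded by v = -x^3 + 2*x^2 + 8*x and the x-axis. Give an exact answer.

The curve meets the x-axis where -x^3 + 2*x^2 + 8*x = 0, i.e. -x*(x - 4)*(x + 2) = 0, at x = -2, 0, 4.
On [-2, 0] the curve lies below the axis; ∫[-2,0] (-x^3 + 2*x^2 + 8*x) dx = -20/3, giving area 20/3.
On [0, 4] the curve lies above the axis; ∫[0,4] (-x^3 + 2*x^2 + 8*x) dx = 128/3, giving area 128/3.
Total area = 20/3 + 128/3 = 148/3.

148/3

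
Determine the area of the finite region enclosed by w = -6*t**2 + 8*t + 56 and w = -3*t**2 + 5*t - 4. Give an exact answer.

729/2

Set the curves equal: -6*t**2 + 8*t + 56 = -3*t**2 + 5*t - 4, so -3*t**2 + 3*t + 60 = 0, which factors as -3*(t - 5)*(t + 4) = 0. The curves meet at t = -4, 5.
On [-4, 5], w = -6*t**2 + 8*t + 56 is on top; that piece has area ∫[-4,5] (-3*t**2 + 3*t + 60) dt = 729/2.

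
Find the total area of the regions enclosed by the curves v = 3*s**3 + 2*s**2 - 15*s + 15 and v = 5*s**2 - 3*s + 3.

71/2

Set the curves equal: 3*s**3 + 2*s**2 - 15*s + 15 = 5*s**2 - 3*s + 3, so 3*s**3 - 3*s**2 - 12*s + 12 = 0, which factors as 3*(s - 2)*(s - 1)*(s + 2) = 0. The curves meet at s = -2, 1, 2.
On [-2, 1], v = 3*s**3 + 2*s**2 - 15*s + 15 is on top; that piece has area ∫[-2,1] (3*s**3 - 3*s**2 - 12*s + 12) ds = 135/4.
On [1, 2], v = 5*s**2 - 3*s + 3 is on top; that piece has area ∫[1,2] (-(3*s**3 - 3*s**2 - 12*s + 12)) ds = 7/4.
Total enclosed area = 135/4 + 7/4 = 71/2.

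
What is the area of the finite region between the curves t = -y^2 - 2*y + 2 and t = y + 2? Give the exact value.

Both boundary curves give t as a function of y, so integrate with respect to y. Setting them equal: -y^2 - 3*y = 0, i.e. -y*(y + 3) = 0, so they meet at y = -3, 0.
For y in [-3, 0], t = -y^2 - 2*y + 2 is on the right; area = ∫[-3,0] (-y^2 - 3*y) dy = 9/2.

9/2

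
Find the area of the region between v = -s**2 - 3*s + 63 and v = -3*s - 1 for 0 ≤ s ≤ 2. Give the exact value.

On [0, 2], (-s**2 - 3*s + 63) - (-3*s - 1) = -s**2 + 64 is ≥ 0 throughout, so the area is a single integral of |-s**2 + 64|.
∫[0,2] (-s**2 + 64) ds = 376/3.

376/3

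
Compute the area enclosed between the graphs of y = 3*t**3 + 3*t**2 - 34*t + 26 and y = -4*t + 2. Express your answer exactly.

443/2

Set the curves equal: 3*t**3 + 3*t**2 - 34*t + 26 = -4*t + 2, so 3*t**3 + 3*t**2 - 30*t + 24 = 0, which factors as 3*(t - 2)*(t - 1)*(t + 4) = 0. The curves meet at t = -4, 1, 2.
On [-4, 1], y = 3*t**3 + 3*t**2 - 34*t + 26 is on top; that piece has area ∫[-4,1] (3*t**3 + 3*t**2 - 30*t + 24) dt = 875/4.
On [1, 2], y = -4*t + 2 is on top; that piece has area ∫[1,2] (-(3*t**3 + 3*t**2 - 30*t + 24)) dt = 11/4.
Total enclosed area = 875/4 + 11/4 = 443/2.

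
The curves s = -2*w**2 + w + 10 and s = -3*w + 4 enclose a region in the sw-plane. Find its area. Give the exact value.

64/3

Both boundary curves give s as a function of w, so integrate with respect to w. Setting them equal: -2*w**2 + 4*w + 6 = 0, i.e. -2*(w - 3)*(w + 1) = 0, so they meet at w = -1, 3.
For w in [-1, 3], s = -2*w**2 + w + 10 is on the right; area = ∫[-1,3] (-2*w**2 + 4*w + 6) dw = 64/3.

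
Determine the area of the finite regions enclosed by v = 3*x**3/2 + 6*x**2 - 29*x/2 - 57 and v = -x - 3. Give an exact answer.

1741/8

Set the curves equal: 3*x**3/2 + 6*x**2 - 29*x/2 - 57 = -x - 3, so 3*x**3/2 + 6*x**2 - 27*x/2 - 54 = 0, which factors as 3*(x - 3)*(x + 3)*(x + 4)/2 = 0. The curves meet at x = -4, -3, 3.
On [-4, -3], v = 3*x**3/2 + 6*x**2 - 29*x/2 - 57 is on top; that piece has area ∫[-4,-3] (3*x**3/2 + 6*x**2 - 27*x/2 - 54) dx = 13/8.
On [-3, 3], v = -x - 3 is on top; that piece has area ∫[-3,3] (-(3*x**3/2 + 6*x**2 - 27*x/2 - 54)) dx = 216.
Total enclosed area = 13/8 + 216 = 1741/8.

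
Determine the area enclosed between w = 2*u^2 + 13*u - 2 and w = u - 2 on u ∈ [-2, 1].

76/3

The difference (2*u^2 + 13*u - 2) - (u - 2) = 2*u^2 + 12*u changes sign at u = 0 inside [-2, 1], so split the integral there.
∫[-2,0] (2*u^2 + 12*u) du = -56/3; the area of that piece is 56/3.
∫[0,1] (2*u^2 + 12*u) du = 20/3.
Total area = 56/3 + 20/3 = 76/3.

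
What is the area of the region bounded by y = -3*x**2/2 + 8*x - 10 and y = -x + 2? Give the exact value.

Set the curves equal: -3*x**2/2 + 8*x - 10 = -x + 2, so -3*x**2/2 + 9*x - 12 = 0, which factors as -3*(x - 4)*(x - 2)/2 = 0. The curves meet at x = 2, 4.
On [2, 4], y = -3*x**2/2 + 8*x - 10 is on top; that piece has area ∫[2,4] (-3*x**2/2 + 9*x - 12) dx = 2.

2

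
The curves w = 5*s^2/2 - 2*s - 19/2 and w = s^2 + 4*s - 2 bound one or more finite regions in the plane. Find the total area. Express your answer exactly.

54

Set the curves equal: 5*s^2/2 - 2*s - 19/2 = s^2 + 4*s - 2, so 3*s^2/2 - 6*s - 15/2 = 0, which factors as 3*(s - 5)*(s + 1)/2 = 0. The curves meet at s = -1, 5.
On [-1, 5], w = s^2 + 4*s - 2 is on top; that piece has area ∫[-1,5] (-(3*s^2/2 - 6*s - 15/2)) ds = 54.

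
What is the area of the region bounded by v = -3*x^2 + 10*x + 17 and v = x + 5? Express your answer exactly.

125/2

Set the curves equal: -3*x^2 + 10*x + 17 = x + 5, so -3*x^2 + 9*x + 12 = 0, which factors as -3*(x - 4)*(x + 1) = 0. The curves meet at x = -1, 4.
On [-1, 4], v = -3*x^2 + 10*x + 17 is on top; that piece has area ∫[-1,4] (-3*x^2 + 9*x + 12) dx = 125/2.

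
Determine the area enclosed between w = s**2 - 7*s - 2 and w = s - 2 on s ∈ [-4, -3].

121/3

On [-4, -3], (s**2 - 7*s - 2) - (s - 2) = s**2 - 8*s is ≥ 0 throughout, so the area is a single integral of |s**2 - 8*s|.
∫[-4,-3] (s**2 - 8*s) ds = 121/3.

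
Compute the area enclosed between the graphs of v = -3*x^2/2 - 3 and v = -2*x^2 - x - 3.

Set the curves equal: -3*x^2/2 - 3 = -2*x^2 - x - 3, so x^2/2 + x = 0, which factors as x*(x + 2)/2 = 0. The curves meet at x = -2, 0.
On [-2, 0], v = -2*x^2 - x - 3 is on top; that piece has area ∫[-2,0] (-(x^2/2 + x)) dx = 2/3.

2/3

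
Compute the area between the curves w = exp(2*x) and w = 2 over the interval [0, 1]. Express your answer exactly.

-7/2 + 2*log(2) + exp(2)/2

The difference (exp(2*x)) - (2) = exp(2*x) - 2 changes sign at x = log(2)/2 inside [0, 1], so split the integral there.
∫[0,log(2)/2] (exp(2*x) - 2) dx = 1/2 - log(2); the area of that piece is -1/2 + log(2).
∫[log(2)/2,1] (exp(2*x) - 2) dx = -3 + log(2) + exp(2)/2.
Total area = (-1/2 + log(2)) + (-3 + log(2) + exp(2)/2) = -7/2 + 2*log(2) + exp(2)/2.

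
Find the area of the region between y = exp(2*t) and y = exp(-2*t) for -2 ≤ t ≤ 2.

The difference (exp(2*t)) - (exp(-2*t)) = exp(2*t) - exp(-2*t) changes sign at t = 0 inside [-2, 2], so split the integral there.
∫[-2,0] (exp(2*t) - exp(-2*t)) dt = -exp(4)/2 - exp(-4)/2 + 1; the area of that piece is -1 + exp(-4)/2 + exp(4)/2.
∫[0,2] (exp(2*t) - exp(-2*t)) dt = -1 + exp(-4)/2 + exp(4)/2.
Total area = (-1 + exp(-4)/2 + exp(4)/2) + (-1 + exp(-4)/2 + exp(4)/2) = -2 + exp(-4) + exp(4).

-2 + exp(-4) + exp(4)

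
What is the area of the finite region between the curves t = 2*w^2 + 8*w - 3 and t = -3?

64/3

Both boundary curves give t as a function of w, so integrate with respect to w. Setting them equal: 2*w^2 + 8*w = 0, i.e. 2*w*(w + 4) = 0, so they meet at w = -4, 0.
For w in [-4, 0], t = 2*w^2 + 8*w - 3 is on the left; area = ∫[-4,0] (-(2*w^2 + 8*w)) dw = 64/3.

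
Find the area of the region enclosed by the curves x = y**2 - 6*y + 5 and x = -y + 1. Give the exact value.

9/2

Both boundary curves give x as a function of y, so integrate with respect to y. Setting them equal: y**2 - 5*y + 4 = 0, i.e. (y - 4)*(y - 1) = 0, so they meet at y = 1, 4.
For y in [1, 4], x = y**2 - 6*y + 5 is on the left; area = ∫[1,4] (-(y**2 - 5*y + 4)) dy = 9/2.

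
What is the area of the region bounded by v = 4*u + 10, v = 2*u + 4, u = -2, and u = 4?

On [-2, 4], (4*u + 10) - (2*u + 4) = 2*u + 6 is ≥ 0 throughout, so the area is a single integral of |2*u + 6|.
∫[-2,4] (2*u + 6) du = 48.

48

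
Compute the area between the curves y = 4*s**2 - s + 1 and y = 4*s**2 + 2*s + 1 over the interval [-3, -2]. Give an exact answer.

On [-3, -2], (4*s**2 - s + 1) - (4*s**2 + 2*s + 1) = -3*s is ≥ 0 throughout, so the area is a single integral of |-3*s|.
∫[-3,-2] (-3*s) ds = 15/2.

15/2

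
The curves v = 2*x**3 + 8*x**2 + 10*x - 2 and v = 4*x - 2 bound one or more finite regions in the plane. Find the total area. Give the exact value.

Set the curves equal: 2*x**3 + 8*x**2 + 10*x - 2 = 4*x - 2, so 2*x**3 + 8*x**2 + 6*x = 0, which factors as 2*x*(x + 1)*(x + 3) = 0. The curves meet at x = -3, -1, 0.
On [-3, -1], v = 2*x**3 + 8*x**2 + 10*x - 2 is on top; that piece has area ∫[-3,-1] (2*x**3 + 8*x**2 + 6*x) dx = 16/3.
On [-1, 0], v = 4*x - 2 is on top; that piece has area ∫[-1,0] (-(2*x**3 + 8*x**2 + 6*x)) dx = 5/6.
Total enclosed area = 16/3 + 5/6 = 37/6.

37/6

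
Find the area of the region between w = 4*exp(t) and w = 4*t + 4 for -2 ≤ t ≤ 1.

On [-2, 1], (4*exp(t)) - (4*t + 4) = -4*t + 4*exp(t) - 4 is ≥ 0 throughout, so the area is a single integral of |-4*t + 4*exp(t) - 4|.
∫[-2,1] (-4*t + 4*exp(t) - 4) dt = -6 - 4*exp(-2) + 4*exp(1).

-6 - 4*exp(-2) + 4*exp(1)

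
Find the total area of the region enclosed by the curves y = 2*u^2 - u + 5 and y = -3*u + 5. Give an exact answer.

Set the curves equal: 2*u^2 - u + 5 = -3*u + 5, so 2*u^2 + 2*u = 0, which factors as 2*u*(u + 1) = 0. The curves meet at u = -1, 0.
On [-1, 0], y = -3*u + 5 is on top; that piece has area ∫[-1,0] (-(2*u^2 + 2*u)) du = 1/3.

1/3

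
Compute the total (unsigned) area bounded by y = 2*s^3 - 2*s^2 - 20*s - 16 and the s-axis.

443/3

The curve meets the s-axis where 2*s^3 - 2*s^2 - 20*s - 16 = 0, i.e. 2*(s - 4)*(s + 1)*(s + 2) = 0, at s = -2, -1, 4.
On [-2, -1] the curve lies above the axis; ∫[-2,-1] (2*s^3 - 2*s^2 - 20*s - 16) ds = 11/6, giving area 11/6.
On [-1, 4] the curve lies below the axis; ∫[-1,4] (2*s^3 - 2*s^2 - 20*s - 16) ds = -875/6, giving area 875/6.
Total area = 11/6 + 875/6 = 443/3.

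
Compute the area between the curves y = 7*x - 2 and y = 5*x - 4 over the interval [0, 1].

On [0, 1], (7*x - 2) - (5*x - 4) = 2*x + 2 is ≥ 0 throughout, so the area is a single integral of |2*x + 2|.
∫[0,1] (2*x + 2) dx = 3.

3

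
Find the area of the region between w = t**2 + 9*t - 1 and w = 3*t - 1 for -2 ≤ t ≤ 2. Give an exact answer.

24

The difference (t**2 + 9*t - 1) - (3*t - 1) = t**2 + 6*t changes sign at t = 0 inside [-2, 2], so split the integral there.
∫[-2,0] (t**2 + 6*t) dt = -28/3; the area of that piece is 28/3.
∫[0,2] (t**2 + 6*t) dt = 44/3.
Total area = 28/3 + 44/3 = 24.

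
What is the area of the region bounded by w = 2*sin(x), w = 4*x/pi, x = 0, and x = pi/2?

On [0, pi/2], (2*sin(x)) - (4*x/pi) = -4*x/pi + 2*sin(x) is ≥ 0 throughout, so the area is a single integral of |-4*x/pi + 2*sin(x)|.
∫[0,pi/2] (-4*x/pi + 2*sin(x)) dx = 2 - pi/2.

2 - pi/2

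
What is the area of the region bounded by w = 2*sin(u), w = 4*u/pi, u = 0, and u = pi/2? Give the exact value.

2 - pi/2

On [0, pi/2], (2*sin(u)) - (4*u/pi) = -4*u/pi + 2*sin(u) is ≥ 0 throughout, so the area is a single integral of |-4*u/pi + 2*sin(u)|.
∫[0,pi/2] (-4*u/pi + 2*sin(u)) du = 2 - pi/2.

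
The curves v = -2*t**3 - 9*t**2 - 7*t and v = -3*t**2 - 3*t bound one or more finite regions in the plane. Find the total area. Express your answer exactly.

Set the curves equal: -2*t**3 - 9*t**2 - 7*t = -3*t**2 - 3*t, so -2*t**3 - 6*t**2 - 4*t = 0, which factors as -2*t*(t + 1)*(t + 2) = 0. The curves meet at t = -2, -1, 0.
On [-2, -1], v = -3*t**2 - 3*t is on top; that piece has area ∫[-2,-1] (-(-2*t**3 - 6*t**2 - 4*t)) dt = 1/2.
On [-1, 0], v = -2*t**3 - 9*t**2 - 7*t is on top; that piece has area ∫[-1,0] (-2*t**3 - 6*t**2 - 4*t) dt = 1/2.
Total enclosed area = 1/2 + 1/2 = 1.

1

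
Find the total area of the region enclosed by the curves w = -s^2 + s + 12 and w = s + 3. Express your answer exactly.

Set the curves equal: -s^2 + s + 12 = s + 3, so -s^2 + 9 = 0, which factors as -(s - 3)*(s + 3) = 0. The curves meet at s = -3, 3.
On [-3, 3], w = -s^2 + s + 12 is on top; that piece has area ∫[-3,3] (-s^2 + 9) ds = 36.

36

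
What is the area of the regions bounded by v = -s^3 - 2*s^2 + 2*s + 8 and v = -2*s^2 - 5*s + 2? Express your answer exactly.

131/4

Set the curves equal: -s^3 - 2*s^2 + 2*s + 8 = -2*s^2 - 5*s + 2, so -s^3 + 7*s + 6 = 0, which factors as -(s - 3)*(s + 1)*(s + 2) = 0. The curves meet at s = -2, -1, 3.
On [-2, -1], v = -2*s^2 - 5*s + 2 is on top; that piece has area ∫[-2,-1] (-(-s^3 + 7*s + 6)) ds = 3/4.
On [-1, 3], v = -s^3 - 2*s^2 + 2*s + 8 is on top; that piece has area ∫[-1,3] (-s^3 + 7*s + 6) ds = 32.
Total enclosed area = 3/4 + 32 = 131/4.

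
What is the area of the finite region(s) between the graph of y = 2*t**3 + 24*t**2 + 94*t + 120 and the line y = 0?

1

The curve meets the t-axis where 2*t**3 + 24*t**2 + 94*t + 120 = 0, i.e. 2*(t + 3)*(t + 4)*(t + 5) = 0, at t = -5, -4, -3.
On [-5, -4] the curve lies above the axis; ∫[-5,-4] (2*t**3 + 24*t**2 + 94*t + 120) dt = 1/2, giving area 1/2.
On [-4, -3] the curve lies below the axis; ∫[-4,-3] (2*t**3 + 24*t**2 + 94*t + 120) dt = -1/2, giving area 1/2.
Total area = 1/2 + 1/2 = 1.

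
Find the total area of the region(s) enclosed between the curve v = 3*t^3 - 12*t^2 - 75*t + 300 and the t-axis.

4019/2

The curve meets the t-axis where 3*t^3 - 12*t^2 - 75*t + 300 = 0, i.e. 3*(t - 5)*(t - 4)*(t + 5) = 0, at t = -5, 4, 5.
On [-5, 4] the curve lies above the axis; ∫[-5,4] (3*t^3 - 12*t^2 - 75*t + 300) dt = 8019/4, giving area 8019/4.
On [4, 5] the curve lies below the axis; ∫[4,5] (3*t^3 - 12*t^2 - 75*t + 300) dt = -19/4, giving area 19/4.
Total area = 8019/4 + 19/4 = 4019/2.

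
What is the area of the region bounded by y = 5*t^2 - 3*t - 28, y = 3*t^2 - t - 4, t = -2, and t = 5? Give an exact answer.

347/3

The difference (5*t^2 - 3*t - 28) - (3*t^2 - t - 4) = 2*t^2 - 2*t - 24 changes sign at t = 4 inside [-2, 5], so split the integral there.
∫[-2,4] (2*t^2 - 2*t - 24) dt = -108; the area of that piece is 108.
∫[4,5] (2*t^2 - 2*t - 24) dt = 23/3.
Total area = 108 + 23/3 = 347/3.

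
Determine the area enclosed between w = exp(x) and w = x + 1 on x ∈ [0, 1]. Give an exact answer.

On [0, 1], (exp(x)) - (x + 1) = -x + exp(x) - 1 is ≥ 0 throughout, so the area is a single integral of |-x + exp(x) - 1|.
∫[0,1] (-x + exp(x) - 1) dx = -5/2 + exp(1).

-5/2 + exp(1)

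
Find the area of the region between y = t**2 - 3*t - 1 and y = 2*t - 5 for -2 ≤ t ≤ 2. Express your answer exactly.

The difference (t**2 - 3*t - 1) - (2*t - 5) = t**2 - 5*t + 4 changes sign at t = 1 inside [-2, 2], so split the integral there.
∫[-2,1] (t**2 - 5*t + 4) dt = 45/2.
∫[1,2] (t**2 - 5*t + 4) dt = -7/6; the area of that piece is 7/6.
Total area = 45/2 + 7/6 = 71/3.

71/3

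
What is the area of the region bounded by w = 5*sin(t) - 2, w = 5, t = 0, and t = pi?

On [0, pi], (5*sin(t) - 2) - (5) = 5*sin(t) - 7 is ≤ 0 throughout, so the area is a single integral of |5*sin(t) - 7|.
∫[0,pi] (5*sin(t) - 7) dt = 10 - 7*pi; the area of that piece is -10 + 7*pi.

-10 + 7*pi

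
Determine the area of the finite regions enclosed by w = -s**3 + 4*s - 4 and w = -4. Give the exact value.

8

Set the curves equal: -s**3 + 4*s - 4 = -4, so -s**3 + 4*s = 0, which factors as -s*(s - 2)*(s + 2) = 0. The curves meet at s = -2, 0, 2.
On [-2, 0], w = -4 is on top; that piece has area ∫[-2,0] (-(-s**3 + 4*s)) ds = 4.
On [0, 2], w = -s**3 + 4*s - 4 is on top; that piece has area ∫[0,2] (-s**3 + 4*s) ds = 4.
Total enclosed area = 4 + 4 = 8.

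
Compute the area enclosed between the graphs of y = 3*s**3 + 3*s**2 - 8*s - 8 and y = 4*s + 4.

71/2

Set the curves equal: 3*s**3 + 3*s**2 - 8*s - 8 = 4*s + 4, so 3*s**3 + 3*s**2 - 12*s - 12 = 0, which factors as 3*(s - 2)*(s + 1)*(s + 2) = 0. The curves meet at s = -2, -1, 2.
On [-2, -1], y = 3*s**3 + 3*s**2 - 8*s - 8 is on top; that piece has area ∫[-2,-1] (3*s**3 + 3*s**2 - 12*s - 12) ds = 7/4.
On [-1, 2], y = 4*s + 4 is on top; that piece has area ∫[-1,2] (-(3*s**3 + 3*s**2 - 12*s - 12)) ds = 135/4.
Total enclosed area = 7/4 + 135/4 = 71/2.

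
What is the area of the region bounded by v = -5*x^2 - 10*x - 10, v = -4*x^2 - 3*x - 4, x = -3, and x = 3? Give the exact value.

The difference (-5*x^2 - 10*x - 10) - (-4*x^2 - 3*x - 4) = -x^2 - 7*x - 6 changes sign at x = -1 inside [-3, 3], so split the integral there.
∫[-3,-1] (-x^2 - 7*x - 6) dx = 22/3.
∫[-1,3] (-x^2 - 7*x - 6) dx = -184/3; the area of that piece is 184/3.
Total area = 22/3 + 184/3 = 206/3.

206/3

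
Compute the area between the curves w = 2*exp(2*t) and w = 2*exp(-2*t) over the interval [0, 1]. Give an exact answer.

On [0, 1], (2*exp(2*t)) - (2*exp(-2*t)) = 2*exp(2*t) - 2*exp(-2*t) is ≥ 0 throughout, so the area is a single integral of |2*exp(2*t) - 2*exp(-2*t)|.
∫[0,1] (2*exp(2*t) - 2*exp(-2*t)) dt = -2 + exp(-2) + exp(2).

-2 + exp(-2) + exp(2)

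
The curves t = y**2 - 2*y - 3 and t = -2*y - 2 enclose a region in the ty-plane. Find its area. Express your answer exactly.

Both boundary curves give t as a function of y, so integrate with respect to y. Setting them equal: y**2 - 1 = 0, i.e. (y - 1)*(y + 1) = 0, so they meet at y = -1, 1.
For y in [-1, 1], t = y**2 - 2*y - 3 is on the left; area = ∫[-1,1] (-(y**2 - 1)) dy = 4/3.

4/3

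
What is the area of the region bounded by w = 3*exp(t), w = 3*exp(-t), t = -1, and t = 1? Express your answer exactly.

-12 + 6*exp(-1) + 6*exp(1)

The difference (3*exp(t)) - (3*exp(-t)) = 3*exp(t) - 3*exp(-t) changes sign at t = 0 inside [-1, 1], so split the integral there.
∫[-1,0] (3*exp(t) - 3*exp(-t)) dt = -3*exp(1) - 3*exp(-1) + 6; the area of that piece is -6 + 3*exp(-1) + 3*exp(1).
∫[0,1] (3*exp(t) - 3*exp(-t)) dt = -6 + 3*exp(-1) + 3*exp(1).
Total area = (-6 + 3*exp(-1) + 3*exp(1)) + (-6 + 3*exp(-1) + 3*exp(1)) = -12 + 6*exp(-1) + 6*exp(1).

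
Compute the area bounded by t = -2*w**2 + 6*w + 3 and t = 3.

9

Both boundary curves give t as a function of w, so integrate with respect to w. Setting them equal: -2*w**2 + 6*w = 0, i.e. -2*w*(w - 3) = 0, so they meet at w = 0, 3.
For w in [0, 3], t = -2*w**2 + 6*w + 3 is on the right; area = ∫[0,3] (-2*w**2 + 6*w) dw = 9.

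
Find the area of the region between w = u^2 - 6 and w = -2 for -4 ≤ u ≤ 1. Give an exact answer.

59/3

The difference (u^2 - 6) - (-2) = u^2 - 4 changes sign at u = -2 inside [-4, 1], so split the integral there.
∫[-4,-2] (u^2 - 4) du = 32/3.
∫[-2,1] (u^2 - 4) du = -9; the area of that piece is 9.
Total area = 32/3 + 9 = 59/3.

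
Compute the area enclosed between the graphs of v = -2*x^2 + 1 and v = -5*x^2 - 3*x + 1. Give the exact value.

1/2

Set the curves equal: -2*x^2 + 1 = -5*x^2 - 3*x + 1, so 3*x^2 + 3*x = 0, which factors as 3*x*(x + 1) = 0. The curves meet at x = -1, 0.
On [-1, 0], v = -5*x^2 - 3*x + 1 is on top; that piece has area ∫[-1,0] (-(3*x^2 + 3*x)) dx = 1/2.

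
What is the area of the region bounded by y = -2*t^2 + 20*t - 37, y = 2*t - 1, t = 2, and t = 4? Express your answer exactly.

The difference (-2*t^2 + 20*t - 37) - (2*t - 1) = -2*t^2 + 18*t - 36 changes sign at t = 3 inside [2, 4], so split the integral there.
∫[2,3] (-2*t^2 + 18*t - 36) dt = -11/3; the area of that piece is 11/3.
∫[3,4] (-2*t^2 + 18*t - 36) dt = 7/3.
Total area = 11/3 + 7/3 = 6.

6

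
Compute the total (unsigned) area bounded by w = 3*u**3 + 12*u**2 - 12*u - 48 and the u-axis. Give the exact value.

148

The curve meets the u-axis where 3*u**3 + 12*u**2 - 12*u - 48 = 0, i.e. 3*(u - 2)*(u + 2)*(u + 4) = 0, at u = -4, -2, 2.
On [-4, -2] the curve lies above the axis; ∫[-4,-2] (3*u**3 + 12*u**2 - 12*u - 48) du = 20, giving area 20.
On [-2, 2] the curve lies below the axis; ∫[-2,2] (3*u**3 + 12*u**2 - 12*u - 48) du = -128, giving area 128.
Total area = 20 + 128 = 148.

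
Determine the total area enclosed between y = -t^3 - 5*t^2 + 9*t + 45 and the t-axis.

The curve meets the t-axis where -t^3 - 5*t^2 + 9*t + 45 = 0, i.e. -(t - 3)*(t + 3)*(t + 5) = 0, at t = -5, -3, 3.
On [-5, -3] the curve lies below the axis; ∫[-5,-3] (-t^3 - 5*t^2 + 9*t + 45) dt = -28/3, giving area 28/3.
On [-3, 3] the curve lies above the axis; ∫[-3,3] (-t^3 - 5*t^2 + 9*t + 45) dt = 180, giving area 180.
Total area = 28/3 + 180 = 568/3.

568/3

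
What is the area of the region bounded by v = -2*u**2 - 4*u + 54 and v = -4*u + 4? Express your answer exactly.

Set the curves equal: -2*u**2 - 4*u + 54 = -4*u + 4, so -2*u**2 + 50 = 0, which factors as -2*(u - 5)*(u + 5) = 0. The curves meet at u = -5, 5.
On [-5, 5], v = -2*u**2 - 4*u + 54 is on top; that piece has area ∫[-5,5] (-2*u**2 + 50) du = 1000/3.

1000/3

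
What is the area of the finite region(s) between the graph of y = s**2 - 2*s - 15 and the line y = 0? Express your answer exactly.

256/3

The curve meets the s-axis where s**2 - 2*s - 15 = 0, i.e. (s - 5)*(s + 3) = 0, at s = -3, 5.
On [-3, 5] the curve lies below the axis; ∫[-3,5] (s**2 - 2*s - 15) ds = -256/3, giving area 256/3.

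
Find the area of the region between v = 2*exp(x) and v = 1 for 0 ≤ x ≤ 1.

-3 + 2*exp(1)

On [0, 1], (2*exp(x)) - (1) = 2*exp(x) - 1 is ≥ 0 throughout, so the area is a single integral of |2*exp(x) - 1|.
∫[0,1] (2*exp(x) - 1) dx = -3 + 2*exp(1).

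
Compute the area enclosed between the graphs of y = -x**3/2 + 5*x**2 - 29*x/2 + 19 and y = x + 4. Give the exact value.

37/24

Set the curves equal: -x**3/2 + 5*x**2 - 29*x/2 + 19 = x + 4, so -x**3/2 + 5*x**2 - 31*x/2 + 15 = 0, which factors as -(x - 5)*(x - 3)*(x - 2)/2 = 0. The curves meet at x = 2, 3, 5.
On [2, 3], y = x + 4 is on top; that piece has area ∫[2,3] (-(-x**3/2 + 5*x**2 - 31*x/2 + 15)) dx = 5/24.
On [3, 5], y = -x**3/2 + 5*x**2 - 29*x/2 + 19 is on top; that piece has area ∫[3,5] (-x**3/2 + 5*x**2 - 31*x/2 + 15) dx = 4/3.
Total enclosed area = 5/24 + 4/3 = 37/24.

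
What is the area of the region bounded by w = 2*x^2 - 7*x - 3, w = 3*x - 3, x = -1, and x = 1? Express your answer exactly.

10

The difference (2*x^2 - 7*x - 3) - (3*x - 3) = 2*x^2 - 10*x changes sign at x = 0 inside [-1, 1], so split the integral there.
∫[-1,0] (2*x^2 - 10*x) dx = 17/3.
∫[0,1] (2*x^2 - 10*x) dx = -13/3; the area of that piece is 13/3.
Total area = 17/3 + 13/3 = 10.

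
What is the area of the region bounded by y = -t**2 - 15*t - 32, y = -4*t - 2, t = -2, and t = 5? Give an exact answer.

On [-2, 5], (-t**2 - 15*t - 32) - (-4*t - 2) = -t**2 - 11*t - 30 is ≤ 0 throughout, so the area is a single integral of |-t**2 - 11*t - 30|.
∫[-2,5] (-t**2 - 11*t - 30) dt = -2219/6; the area of that piece is 2219/6.

2219/6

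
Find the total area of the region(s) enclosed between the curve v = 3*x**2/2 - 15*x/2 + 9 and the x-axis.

The curve meets the x-axis where 3*x**2/2 - 15*x/2 + 9 = 0, i.e. 3*(x - 3)*(x - 2)/2 = 0, at x = 2, 3.
On [2, 3] the curve lies below the axis; ∫[2,3] (3*x**2/2 - 15*x/2 + 9) dx = -1/4, giving area 1/4.

1/4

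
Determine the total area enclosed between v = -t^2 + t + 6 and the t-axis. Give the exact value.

125/6

The curve meets the t-axis where -t^2 + t + 6 = 0, i.e. -(t - 3)*(t + 2) = 0, at t = -2, 3.
On [-2, 3] the curve lies above the axis; ∫[-2,3] (-t^2 + t + 6) dt = 125/6, giving area 125/6.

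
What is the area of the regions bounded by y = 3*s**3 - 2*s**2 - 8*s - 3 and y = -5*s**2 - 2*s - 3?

Set the curves equal: 3*s**3 - 2*s**2 - 8*s - 3 = -5*s**2 - 2*s - 3, so 3*s**3 + 3*s**2 - 6*s = 0, which factors as 3*s*(s - 1)*(s + 2) = 0. The curves meet at s = -2, 0, 1.
On [-2, 0], y = 3*s**3 - 2*s**2 - 8*s - 3 is on top; that piece has area ∫[-2,0] (3*s**3 + 3*s**2 - 6*s) ds = 8.
On [0, 1], y = -5*s**2 - 2*s - 3 is on top; that piece has area ∫[0,1] (-(3*s**3 + 3*s**2 - 6*s)) ds = 5/4.
Total enclosed area = 8 + 5/4 = 37/4.

37/4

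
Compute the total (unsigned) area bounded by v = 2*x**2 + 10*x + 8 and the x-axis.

9

The curve meets the x-axis where 2*x**2 + 10*x + 8 = 0, i.e. 2*(x + 1)*(x + 4) = 0, at x = -4, -1.
On [-4, -1] the curve lies below the axis; ∫[-4,-1] (2*x**2 + 10*x + 8) dx = -9, giving area 9.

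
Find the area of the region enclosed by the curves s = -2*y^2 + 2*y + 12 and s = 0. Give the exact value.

Both boundary curves give s as a function of y, so integrate with respect to y. Setting them equal: -2*y^2 + 2*y + 12 = 0, i.e. -2*(y - 3)*(y + 2) = 0, so they meet at y = -2, 3.
For y in [-2, 3], s = -2*y^2 + 2*y + 12 is on the right; area = ∫[-2,3] (-2*y^2 + 2*y + 12) dy = 125/3.

125/3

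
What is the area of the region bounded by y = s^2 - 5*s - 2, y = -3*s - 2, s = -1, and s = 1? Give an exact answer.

The difference (s^2 - 5*s - 2) - (-3*s - 2) = s^2 - 2*s changes sign at s = 0 inside [-1, 1], so split the integral there.
∫[-1,0] (s^2 - 2*s) ds = 4/3.
∫[0,1] (s^2 - 2*s) ds = -2/3; the area of that piece is 2/3.
Total area = 4/3 + 2/3 = 2.

2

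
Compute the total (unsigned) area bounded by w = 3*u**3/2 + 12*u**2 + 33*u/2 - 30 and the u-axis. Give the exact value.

The curve meets the u-axis where 3*u**3/2 + 12*u**2 + 33*u/2 - 30 = 0, i.e. 3*(u - 1)*(u + 4)*(u + 5)/2 = 0, at u = -5, -4, 1.
On [-5, -4] the curve lies above the axis; ∫[-5,-4] (3*u**3/2 + 12*u**2 + 33*u/2 - 30) du = 11/8, giving area 11/8.
On [-4, 1] the curve lies below the axis; ∫[-4,1] (3*u**3/2 + 12*u**2 + 33*u/2 - 30) du = -875/8, giving area 875/8.
Total area = 11/8 + 875/8 = 443/4.

443/4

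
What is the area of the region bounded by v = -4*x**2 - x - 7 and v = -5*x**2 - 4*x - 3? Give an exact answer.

125/6

Set the curves equal: -4*x**2 - x - 7 = -5*x**2 - 4*x - 3, so x**2 + 3*x - 4 = 0, which factors as (x - 1)*(x + 4) = 0. The curves meet at x = -4, 1.
On [-4, 1], v = -5*x**2 - 4*x - 3 is on top; that piece has area ∫[-4,1] (-(x**2 + 3*x - 4)) dx = 125/6.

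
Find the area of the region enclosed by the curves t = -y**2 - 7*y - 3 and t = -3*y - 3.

32/3

Both boundary curves give t as a function of y, so integrate with respect to y. Setting them equal: -y**2 - 4*y = 0, i.e. -y*(y + 4) = 0, so they meet at y = -4, 0.
For y in [-4, 0], t = -y**2 - 7*y - 3 is on the right; area = ∫[-4,0] (-y**2 - 4*y) dy = 32/3.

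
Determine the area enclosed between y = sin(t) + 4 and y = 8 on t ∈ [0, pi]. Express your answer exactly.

On [0, pi], (sin(t) + 4) - (8) = sin(t) - 4 is ≤ 0 throughout, so the area is a single integral of |sin(t) - 4|.
∫[0,pi] (sin(t) - 4) dt = 2 - 4*pi; the area of that piece is -2 + 4*pi.

-2 + 4*pi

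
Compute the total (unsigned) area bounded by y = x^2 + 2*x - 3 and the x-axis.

The curve meets the x-axis where x^2 + 2*x - 3 = 0, i.e. (x - 1)*(x + 3) = 0, at x = -3, 1.
On [-3, 1] the curve lies below the axis; ∫[-3,1] (x^2 + 2*x - 3) dx = -32/3, giving area 32/3.

32/3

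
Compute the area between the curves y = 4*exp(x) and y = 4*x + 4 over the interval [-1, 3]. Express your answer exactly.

-32 - 4*exp(-1) + 4*exp(3)

On [-1, 3], (4*exp(x)) - (4*x + 4) = -4*x + 4*exp(x) - 4 is ≥ 0 throughout, so the area is a single integral of |-4*x + 4*exp(x) - 4|.
∫[-1,3] (-4*x + 4*exp(x) - 4) dx = -32 - 4*exp(-1) + 4*exp(3).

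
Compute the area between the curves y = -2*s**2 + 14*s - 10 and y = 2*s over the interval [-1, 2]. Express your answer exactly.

74/3

The difference (-2*s**2 + 14*s - 10) - (2*s) = -2*s**2 + 12*s - 10 changes sign at s = 1 inside [-1, 2], so split the integral there.
∫[-1,1] (-2*s**2 + 12*s - 10) ds = -64/3; the area of that piece is 64/3.
∫[1,2] (-2*s**2 + 12*s - 10) ds = 10/3.
Total area = 64/3 + 10/3 = 74/3.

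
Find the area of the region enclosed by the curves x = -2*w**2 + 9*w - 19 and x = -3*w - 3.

Both boundary curves give x as a function of w, so integrate with respect to w. Setting them equal: -2*w**2 + 12*w - 16 = 0, i.e. -2*(w - 4)*(w - 2) = 0, so they meet at w = 2, 4.
For w in [2, 4], x = -2*w**2 + 9*w - 19 is on the right; area = ∫[2,4] (-2*w**2 + 12*w - 16) dw = 8/3.

8/3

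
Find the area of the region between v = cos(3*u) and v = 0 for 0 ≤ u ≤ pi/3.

2/3

The difference (cos(3*u)) - (0) = cos(3*u) changes sign at u = pi/6 inside [0, pi/3], so split the integral there.
∫[0,pi/6] (cos(3*u)) du = 1/3.
∫[pi/6,pi/3] (cos(3*u)) du = -1/3; the area of that piece is 1/3.
Total area = 1/3 + 1/3 = 2/3.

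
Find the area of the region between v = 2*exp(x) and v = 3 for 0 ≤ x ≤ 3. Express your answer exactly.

-13 - 6*log(2) + 6*log(3) + 2*exp(3)

The difference (2*exp(x)) - (3) = 2*exp(x) - 3 changes sign at x = log(3/2) inside [0, 3], so split the integral there.
∫[0,log(3/2)] (2*exp(x) - 3) dx = log(8/27) + 1; the area of that piece is -1 + log(27/8).
∫[log(3/2),3] (2*exp(x) - 3) dx = -12 - 3*log(2) + 3*log(3) + 2*exp(3).
Total area = (-1 + log(27/8)) + (-12 - 3*log(2) + 3*log(3) + 2*exp(3)) = -13 - 6*log(2) + 6*log(3) + 2*exp(3).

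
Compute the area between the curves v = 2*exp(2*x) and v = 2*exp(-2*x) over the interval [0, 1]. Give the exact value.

-2 + exp(-2) + exp(2)

On [0, 1], (2*exp(2*x)) - (2*exp(-2*x)) = 2*exp(2*x) - 2*exp(-2*x) is ≥ 0 throughout, so the area is a single integral of |2*exp(2*x) - 2*exp(-2*x)|.
∫[0,1] (2*exp(2*x) - 2*exp(-2*x)) dx = -2 + exp(-2) + exp(2).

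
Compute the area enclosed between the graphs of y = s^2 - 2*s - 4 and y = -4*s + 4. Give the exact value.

36

Set the curves equal: s^2 - 2*s - 4 = -4*s + 4, so s^2 + 2*s - 8 = 0, which factors as (s - 2)*(s + 4) = 0. The curves meet at s = -4, 2.
On [-4, 2], y = -4*s + 4 is on top; that piece has area ∫[-4,2] (-(s^2 + 2*s - 8)) ds = 36.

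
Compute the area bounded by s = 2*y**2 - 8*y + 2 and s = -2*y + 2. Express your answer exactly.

9

Both boundary curves give s as a function of y, so integrate with respect to y. Setting them equal: 2*y**2 - 6*y = 0, i.e. 2*y*(y - 3) = 0, so they meet at y = 0, 3.
For y in [0, 3], s = 2*y**2 - 8*y + 2 is on the left; area = ∫[0,3] (-(2*y**2 - 6*y)) dy = 9.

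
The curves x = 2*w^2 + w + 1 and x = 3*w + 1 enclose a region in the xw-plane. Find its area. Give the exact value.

1/3

Both boundary curves give x as a function of w, so integrate with respect to w. Setting them equal: 2*w^2 - 2*w = 0, i.e. 2*w*(w - 1) = 0, so they meet at w = 0, 1.
For w in [0, 1], x = 2*w^2 + w + 1 is on the left; area = ∫[0,1] (-(2*w^2 - 2*w)) dw = 1/3.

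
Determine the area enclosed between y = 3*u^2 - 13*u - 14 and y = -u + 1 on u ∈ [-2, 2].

The difference (3*u^2 - 13*u - 14) - (-u + 1) = 3*u^2 - 12*u - 15 changes sign at u = -1 inside [-2, 2], so split the integral there.
∫[-2,-1] (3*u^2 - 12*u - 15) du = 10.
∫[-1,2] (3*u^2 - 12*u - 15) du = -54; the area of that piece is 54.
Total area = 10 + 54 = 64.

64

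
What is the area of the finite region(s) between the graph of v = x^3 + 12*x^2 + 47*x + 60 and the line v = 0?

1/2

The curve meets the x-axis where x^3 + 12*x^2 + 47*x + 60 = 0, i.e. (x + 3)*(x + 4)*(x + 5) = 0, at x = -5, -4, -3.
On [-5, -4] the curve lies above the axis; ∫[-5,-4] (x^3 + 12*x^2 + 47*x + 60) dx = 1/4, giving area 1/4.
On [-4, -3] the curve lies below the axis; ∫[-4,-3] (x^3 + 12*x^2 + 47*x + 60) dx = -1/4, giving area 1/4.
Total area = 1/4 + 1/4 = 1/2.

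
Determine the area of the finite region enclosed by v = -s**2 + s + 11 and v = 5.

Set the curves equal: -s**2 + s + 11 = 5, so -s**2 + s + 6 = 0, which factors as -(s - 3)*(s + 2) = 0. The curves meet at s = -2, 3.
On [-2, 3], v = -s**2 + s + 11 is on top; that piece has area ∫[-2,3] (-s**2 + s + 6) ds = 125/6.

125/6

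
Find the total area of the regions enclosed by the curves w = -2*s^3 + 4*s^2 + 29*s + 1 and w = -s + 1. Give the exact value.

Set the curves equal: -2*s^3 + 4*s^2 + 29*s + 1 = -s + 1, so -2*s^3 + 4*s^2 + 30*s = 0, which factors as -2*s*(s - 5)*(s + 3) = 0. The curves meet at s = -3, 0, 5.
On [-3, 0], w = -s + 1 is on top; that piece has area ∫[-3,0] (-(-2*s^3 + 4*s^2 + 30*s)) ds = 117/2.
On [0, 5], w = -2*s^3 + 4*s^2 + 29*s + 1 is on top; that piece has area ∫[0,5] (-2*s^3 + 4*s^2 + 30*s) ds = 1375/6.
Total enclosed area = 117/2 + 1375/6 = 863/3.

863/3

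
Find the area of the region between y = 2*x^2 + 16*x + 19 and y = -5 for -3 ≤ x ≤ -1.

8

The difference (2*x^2 + 16*x + 19) - (-5) = 2*x^2 + 16*x + 24 changes sign at x = -2 inside [-3, -1], so split the integral there.
∫[-3,-2] (2*x^2 + 16*x + 24) dx = -10/3; the area of that piece is 10/3.
∫[-2,-1] (2*x^2 + 16*x + 24) dx = 14/3.
Total area = 10/3 + 14/3 = 8.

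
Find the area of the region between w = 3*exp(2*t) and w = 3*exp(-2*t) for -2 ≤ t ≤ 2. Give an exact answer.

-6 + 3*exp(-4) + 3*exp(4)

The difference (3*exp(2*t)) - (3*exp(-2*t)) = 3*exp(2*t) - 3*exp(-2*t) changes sign at t = 0 inside [-2, 2], so split the integral there.
∫[-2,0] (3*exp(2*t) - 3*exp(-2*t)) dt = -3*exp(4)/2 - 3*exp(-4)/2 + 3; the area of that piece is -3 + 3*exp(-4)/2 + 3*exp(4)/2.
∫[0,2] (3*exp(2*t) - 3*exp(-2*t)) dt = -3 + 3*exp(-4)/2 + 3*exp(4)/2.
Total area = (-3 + 3*exp(-4)/2 + 3*exp(4)/2) + (-3 + 3*exp(-4)/2 + 3*exp(4)/2) = -6 + 3*exp(-4) + 3*exp(4).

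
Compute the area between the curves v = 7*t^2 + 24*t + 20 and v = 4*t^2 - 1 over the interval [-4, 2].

The difference (7*t^2 + 24*t + 20) - (4*t^2 - 1) = 3*t^2 + 24*t + 21 changes sign at t = -1 inside [-4, 2], so split the integral there.
∫[-4,-1] (3*t^2 + 24*t + 21) dt = -54; the area of that piece is 54.
∫[-1,2] (3*t^2 + 24*t + 21) dt = 108.
Total area = 54 + 108 = 162.

162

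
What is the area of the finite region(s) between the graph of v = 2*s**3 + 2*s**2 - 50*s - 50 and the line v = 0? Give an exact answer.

2024/3

The curve meets the s-axis where 2*s**3 + 2*s**2 - 50*s - 50 = 0, i.e. 2*(s - 5)*(s + 1)*(s + 5) = 0, at s = -5, -1, 5.
On [-5, -1] the curve lies above the axis; ∫[-5,-1] (2*s**3 + 2*s**2 - 50*s - 50) ds = 512/3, giving area 512/3.
On [-1, 5] the curve lies below the axis; ∫[-1,5] (2*s**3 + 2*s**2 - 50*s - 50) ds = -504, giving area 504.
Total area = 512/3 + 504 = 2024/3.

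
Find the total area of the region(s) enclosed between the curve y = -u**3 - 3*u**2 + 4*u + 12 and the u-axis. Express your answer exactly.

The curve meets the u-axis where -u**3 - 3*u**2 + 4*u + 12 = 0, i.e. -(u - 2)*(u + 2)*(u + 3) = 0, at u = -3, -2, 2.
On [-3, -2] the curve lies below the axis; ∫[-3,-2] (-u**3 - 3*u**2 + 4*u + 12) du = -3/4, giving area 3/4.
On [-2, 2] the curve lies above the axis; ∫[-2,2] (-u**3 - 3*u**2 + 4*u + 12) du = 32, giving area 32.
Total area = 3/4 + 32 = 131/4.

131/4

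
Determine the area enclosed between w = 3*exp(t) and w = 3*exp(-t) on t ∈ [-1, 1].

The difference (3*exp(t)) - (3*exp(-t)) = 3*exp(t) - 3*exp(-t) changes sign at t = 0 inside [-1, 1], so split the integral there.
∫[-1,0] (3*exp(t) - 3*exp(-t)) dt = -3*exp(1) - 3*exp(-1) + 6; the area of that piece is -6 + 3*exp(-1) + 3*exp(1).
∫[0,1] (3*exp(t) - 3*exp(-t)) dt = -6 + 3*exp(-1) + 3*exp(1).
Total area = (-6 + 3*exp(-1) + 3*exp(1)) + (-6 + 3*exp(-1) + 3*exp(1)) = -12 + 6*exp(-1) + 6*exp(1).

-12 + 6*exp(-1) + 6*exp(1)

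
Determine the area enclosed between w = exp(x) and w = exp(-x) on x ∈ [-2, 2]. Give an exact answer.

-4 + 2*exp(-2) + 2*exp(2)

The difference (exp(x)) - (exp(-x)) = exp(x) - exp(-x) changes sign at x = 0 inside [-2, 2], so split the integral there.
∫[-2,0] (exp(x) - exp(-x)) dx = -exp(2) - exp(-2) + 2; the area of that piece is -2 + exp(-2) + exp(2).
∫[0,2] (exp(x) - exp(-x)) dx = -2 + exp(-2) + exp(2).
Total area = (-2 + exp(-2) + exp(2)) + (-2 + exp(-2) + exp(2)) = -4 + 2*exp(-2) + 2*exp(2).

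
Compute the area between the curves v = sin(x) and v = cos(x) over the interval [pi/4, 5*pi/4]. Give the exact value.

On [pi/4, 5*pi/4], (sin(x)) - (cos(x)) = sin(x) - cos(x) is ≥ 0 throughout, so the area is a single integral of |sin(x) - cos(x)|.
∫[pi/4,5*pi/4] (sin(x) - cos(x)) dx = 2*sqrt(2).

2*sqrt(2)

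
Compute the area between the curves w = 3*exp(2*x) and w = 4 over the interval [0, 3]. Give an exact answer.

The difference (3*exp(2*x)) - (4) = 3*exp(2*x) - 4 changes sign at x = -log(3)/2 + log(2) inside [0, 3], so split the integral there.
∫[0,-log(3)/2 + log(2)] (3*exp(2*x) - 4) dx = log(9/16) + 1/2; the area of that piece is -1/2 + log(16/9).
∫[-log(3)/2 + log(2),3] (3*exp(2*x) - 4) dx = -14 - 2*log(3) + 4*log(2) + 3*exp(6)/2.
Total area = (-1/2 + log(16/9)) + (-14 - 2*log(3) + 4*log(2) + 3*exp(6)/2) = -29/2 - 4*log(3) + 8*log(2) + 3*exp(6)/2.

-29/2 - 4*log(3) + 8*log(2) + 3*exp(6)/2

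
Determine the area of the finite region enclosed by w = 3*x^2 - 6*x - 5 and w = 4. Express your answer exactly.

Set the curves equal: 3*x^2 - 6*x - 5 = 4, so 3*x^2 - 6*x - 9 = 0, which factors as 3*(x - 3)*(x + 1) = 0. The curves meet at x = -1, 3.
On [-1, 3], w = 4 is on top; that piece has area ∫[-1,3] (-(3*x^2 - 6*x - 9)) dx = 32.

32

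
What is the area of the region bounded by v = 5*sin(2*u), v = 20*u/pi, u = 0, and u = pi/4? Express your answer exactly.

5/2 - 5*pi/8

On [0, pi/4], (5*sin(2*u)) - (20*u/pi) = -20*u/pi + 5*sin(2*u) is ≥ 0 throughout, so the area is a single integral of |-20*u/pi + 5*sin(2*u)|.
∫[0,pi/4] (-20*u/pi + 5*sin(2*u)) du = 5/2 - 5*pi/8.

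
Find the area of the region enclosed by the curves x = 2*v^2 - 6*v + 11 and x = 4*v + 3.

Both boundary curves give x as a function of v, so integrate with respect to v. Setting them equal: 2*v^2 - 10*v + 8 = 0, i.e. 2*(v - 4)*(v - 1) = 0, so they meet at v = 1, 4.
For v in [1, 4], x = 2*v^2 - 6*v + 11 is on the left; area = ∫[1,4] (-(2*v^2 - 10*v + 8)) dv = 9.

9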